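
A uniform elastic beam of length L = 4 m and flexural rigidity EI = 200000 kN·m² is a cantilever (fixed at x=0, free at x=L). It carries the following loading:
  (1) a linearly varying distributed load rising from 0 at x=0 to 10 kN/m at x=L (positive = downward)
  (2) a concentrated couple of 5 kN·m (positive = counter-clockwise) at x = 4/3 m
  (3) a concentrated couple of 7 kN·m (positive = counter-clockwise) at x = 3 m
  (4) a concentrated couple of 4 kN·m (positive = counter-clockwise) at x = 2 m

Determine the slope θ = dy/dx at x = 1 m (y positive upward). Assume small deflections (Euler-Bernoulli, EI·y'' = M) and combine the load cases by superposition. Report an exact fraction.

θ(1) = -439/3200000 rad

Load 1 — triangular load w₀=10 kN/m (0→w₀ over full span):
  θ_1 = (w₀Lx²/4-w₀L²x/3-w₀x⁴/(24L))/EI = (10·4·1²/4-10·4²·1/3-10·1⁴/(24·4))/200000 = -139/640000 rad
Load 2 — applied couple M₀=5 kN·m at a=4/3 m (b=L-a=8/3):
  θ_2 = M₀x/EI  [x≤a] = 5·1/200000 = 1/40000 rad
Load 3 — applied couple M₀=7 kN·m at a=3 m (b=L-a=1):
  θ_3 = M₀x/EI  [x≤a] = 7·1/200000 = 7/200000 rad
Load 4 — applied couple M₀=4 kN·m at a=2 m (b=L-a=2):
  θ_4 = M₀x/EI  [x≤a] = 4·1/200000 = 1/50000 rad
Superposition: θ = Σ θ_i = -439/3200000 rad ≈ -0.000137 rad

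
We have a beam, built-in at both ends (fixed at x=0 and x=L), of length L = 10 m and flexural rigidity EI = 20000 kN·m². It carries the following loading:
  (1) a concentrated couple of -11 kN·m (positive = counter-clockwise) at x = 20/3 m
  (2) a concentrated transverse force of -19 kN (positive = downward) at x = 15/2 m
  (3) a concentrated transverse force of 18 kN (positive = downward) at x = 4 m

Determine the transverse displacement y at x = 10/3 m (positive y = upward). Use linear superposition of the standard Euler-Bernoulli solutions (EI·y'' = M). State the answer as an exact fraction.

Load 1 — applied couple M₀=-11 kN·m at a=20/3 m (b=L-a=10/3):
  y_1 = (R_Ax³/6 - M_Ax²/2)/EI  [x≤a] with R_A=-22/15, M_A=-11/3 = ((-22/15)·(10/3)³/6 - (-11/3)·(10/3)²/2)/20000 = 11/19440 m
Load 2 — point force P=-19 kN at a=15/2 m (b=L-a=5/2):
  y_2 = -Pb²x²(3aL-(3a+b)x)/(6L³EI)  [x≤a] = -(-19)·(5/2)²·(10/3)²·(3·(15/2)·10-(3·(15/2)+(5/2))·(10/3))/(6·10³·20000) = 323/207360 m
Load 3 — point force P=18 kN at a=4 m (b=L-a=6):
  y_3 = -Pb²x²(3aL-(3a+b)x)/(6L³EI)  [x≤a] = -18·6²·(10/3)²·(3·4·10-(3·4+6)·(10/3))/(6·10³·20000) = -9/2500 m
Superposition: y = Σ y_i = -114811/77760000 m ≈ -0.001476 m

y(10/3) = -114811/77760000 m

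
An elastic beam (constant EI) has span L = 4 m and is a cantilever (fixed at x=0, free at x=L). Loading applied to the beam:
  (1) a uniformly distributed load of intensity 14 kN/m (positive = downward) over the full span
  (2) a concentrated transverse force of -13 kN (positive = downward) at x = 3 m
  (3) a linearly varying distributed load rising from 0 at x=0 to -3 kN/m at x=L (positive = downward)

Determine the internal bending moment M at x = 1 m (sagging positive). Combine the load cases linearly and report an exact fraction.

M(1) = -215/8 kN·m

Load 1 — uniform load w=14 kN/m over full span:
  M_1 = -w(L-x)²/2 = -14·(4-1)²/2 = -63 kN·m
Load 2 — point force P=-13 kN at a=3 m (b=L-a=1):
  M_2 = -P(a-x)  [x≤a] = -(-13)·(3-1) = 26 kN·m
Load 3 — triangular load w₀=-3 kN/m (0→w₀ over full span):
  M_3 = w₀Lx/2 - w₀L²/3 - w₀x³/(6L) = (-3)·4·1/2 - (-3)·4²/3 - (-3)·1³/(6·4) = 81/8 kN·m
Superposition: M = Σ M_i = -215/8 kN·m ≈ -26.875000 kN·m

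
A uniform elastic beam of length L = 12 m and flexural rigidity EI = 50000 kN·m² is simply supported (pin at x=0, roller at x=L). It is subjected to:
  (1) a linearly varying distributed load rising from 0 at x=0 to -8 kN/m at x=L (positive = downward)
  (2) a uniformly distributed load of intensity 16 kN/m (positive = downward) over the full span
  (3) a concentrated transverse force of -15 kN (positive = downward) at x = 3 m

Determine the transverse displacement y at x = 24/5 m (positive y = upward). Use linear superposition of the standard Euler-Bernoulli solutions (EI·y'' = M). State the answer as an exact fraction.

y(24/5) = -85322457/1562500000 m

Load 1 — triangular load w₀=-8 kN/m (0→w₀ over full span):
  y_1 = -w₀x(7L⁴-10L²x²+3x⁴)/(360LEI) = -(-8)·(24/5)·(7·12⁴-10·12²·(24/5)²+3·(24/5)⁴)/(360·12·50000) = 985824/48828125 m
Load 2 — uniform load w=16 kN/m over full span:
  y_2 = -wx(L³-2Lx²+x³)/(24EI) = -16·(24/5)·(12³-2·12·(24/5)²+(24/5)³)/(24·50000) = -160704/1953125 m
Load 3 — point force P=-15 kN at a=3 m (b=L-a=9):
  y_3 = -Pa(L-x)(2Lx-a²-x²)/(6LEI)  [x>a] = -(-15)·3·(12-(24/5))·(2·12·(24/5)-3²-(24/5)²)/(6·12·50000) = 18711/2500000 m
Superposition: y = Σ y_i = -85322457/1562500000 m ≈ -0.054606 m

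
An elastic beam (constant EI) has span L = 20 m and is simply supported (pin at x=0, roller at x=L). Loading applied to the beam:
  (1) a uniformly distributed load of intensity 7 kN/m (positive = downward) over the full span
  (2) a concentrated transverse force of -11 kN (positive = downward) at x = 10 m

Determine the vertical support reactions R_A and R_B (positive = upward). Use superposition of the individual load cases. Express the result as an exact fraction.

Load 1 — uniform load w=7 kN/m over full span:
  R_A = wL/2 = 7·20/2 = 70 kN
  R_B = wL/2 = 7·20/2 = 70 kN
Load 2 — point force P=-11 kN at a=10 m (b=L-a=10):
  R_A = Pb/L = (-11)·10/20 = -11/2 kN
  R_B = Pa/L = (-11)·10/20 = -11/2 kN
Superposition: R_A = 129/2 kN, R_B = 129/2 kN

R_A = 129/2 kN, R_B = 129/2 kN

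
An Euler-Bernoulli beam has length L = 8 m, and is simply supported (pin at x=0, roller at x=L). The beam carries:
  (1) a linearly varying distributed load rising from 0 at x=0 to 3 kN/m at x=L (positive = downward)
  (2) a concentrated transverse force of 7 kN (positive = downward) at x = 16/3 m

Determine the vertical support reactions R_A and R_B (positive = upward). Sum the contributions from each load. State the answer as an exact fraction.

R_A = 19/3 kN, R_B = 38/3 kN

Load 1 — triangular load w₀=3 kN/m (0→w₀ over full span):
  R_A = w₀L/6 = 3·8/6 = 4 kN
  R_B = w₀L/3 = 3·8/3 = 8 kN
Load 2 — point force P=7 kN at a=16/3 m (b=L-a=8/3):
  R_A = Pb/L = 7·(8/3)/8 = 7/3 kN
  R_B = Pa/L = 7·(16/3)/8 = 14/3 kN
Superposition: R_A = 19/3 kN, R_B = 38/3 kN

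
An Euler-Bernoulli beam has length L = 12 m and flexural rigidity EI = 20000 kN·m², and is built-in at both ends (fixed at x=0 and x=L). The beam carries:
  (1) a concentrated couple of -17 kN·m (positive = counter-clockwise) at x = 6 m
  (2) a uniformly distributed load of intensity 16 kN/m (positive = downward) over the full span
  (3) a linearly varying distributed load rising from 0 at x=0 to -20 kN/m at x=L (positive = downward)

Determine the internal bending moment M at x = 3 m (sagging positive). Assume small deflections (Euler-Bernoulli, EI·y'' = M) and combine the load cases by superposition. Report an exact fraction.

M(3) = 139/8 kN·m

Load 1 — applied couple M₀=-17 kN·m at a=6 m (b=L-a=6):
  M_1 = R_Ax - M_A  [x≤a] with R_A=-17/8, M_A=-17/4 = (-17/8)·3 - (-17/4) = -17/8 kN·m
Load 2 — uniform load w=16 kN/m over full span:
  M_2 = wLx/2 - wL²/12 - wx²/2 = 16·12·3/2 - 16·12²/12 - 16·3²/2 = 24 kN·m
Load 3 — triangular load w₀=-20 kN/m (0→w₀ over full span):
  M_3 = 3w₀Lx/20 - w₀L²/30 - w₀x³/(6L) = 3·(-20)·12·3/20 - (-20)·12²/30 - (-20)·3³/(6·12) = -9/2 kN·m
Superposition: M = Σ M_i = 139/8 kN·m ≈ 17.375000 kN·m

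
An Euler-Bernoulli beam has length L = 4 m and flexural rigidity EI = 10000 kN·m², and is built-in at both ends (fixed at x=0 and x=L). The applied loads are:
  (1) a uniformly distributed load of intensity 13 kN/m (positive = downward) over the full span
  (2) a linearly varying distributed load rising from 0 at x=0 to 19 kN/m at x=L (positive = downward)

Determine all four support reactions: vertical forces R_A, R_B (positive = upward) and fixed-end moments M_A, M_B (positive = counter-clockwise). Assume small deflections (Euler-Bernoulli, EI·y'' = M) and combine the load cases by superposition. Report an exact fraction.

R_A = 187/5 kN, M_A = 412/15 kN·m, R_B = 263/5 kN, M_B = -488/15 kN·m

Load 1 — uniform load w=13 kN/m over full span:
  R_A = wL/2 = 13·4/2 = 26 kN
  M_A = wL²/12 = 13·4²/12 = 52/3 kN·m
  R_B = wL/2 = 13·4/2 = 26 kN
  M_B = -wL²/12 = -13·4²/12 = -52/3 kN·m
Load 2 — triangular load w₀=19 kN/m (0→w₀ over full span):
  R_A = 3w₀L/20 = 3·19·4/20 = 57/5 kN
  M_A = w₀L²/30 = 19·4²/30 = 152/15 kN·m
  R_B = 7w₀L/20 = 7·19·4/20 = 133/5 kN
  M_B = -w₀L²/20 = -19·4²/20 = -76/5 kN·m
Superposition: R_A = 187/5 kN, M_A = 412/15 kN·m, R_B = 263/5 kN, M_B = -488/15 kN·m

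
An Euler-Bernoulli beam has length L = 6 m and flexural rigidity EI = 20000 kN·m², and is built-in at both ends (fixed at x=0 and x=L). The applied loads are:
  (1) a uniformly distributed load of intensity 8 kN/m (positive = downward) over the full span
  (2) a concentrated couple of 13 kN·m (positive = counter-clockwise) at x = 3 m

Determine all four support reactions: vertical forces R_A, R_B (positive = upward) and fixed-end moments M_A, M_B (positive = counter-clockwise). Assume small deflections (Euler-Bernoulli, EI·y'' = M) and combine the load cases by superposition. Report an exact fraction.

Load 1 — uniform load w=8 kN/m over full span:
  R_A = wL/2 = 8·6/2 = 24 kN
  M_A = wL²/12 = 8·6²/12 = 24 kN·m
  R_B = wL/2 = 8·6/2 = 24 kN
  M_B = -wL²/12 = -8·6²/12 = -24 kN·m
Load 2 — applied couple M₀=13 kN·m at a=3 m (b=L-a=3):
  R_A = 6M₀ab/L³ = 6·13·3·3/6³ = 13/4 kN
  M_A = M₀b(2a-b)/L² = 13·3·(2·3-3)/6² = 13/4 kN·m
  R_B = -6M₀ab/L³ = -6·13·3·3/6³ = -13/4 kN
  M_B = M₀a(2b-a)/L² = 13·3·(2·3-3)/6² = 13/4 kN·m
Superposition: R_A = 109/4 kN, M_A = 109/4 kN·m, R_B = 83/4 kN, M_B = -83/4 kN·m

R_A = 109/4 kN, M_A = 109/4 kN·m, R_B = 83/4 kN, M_B = -83/4 kN·m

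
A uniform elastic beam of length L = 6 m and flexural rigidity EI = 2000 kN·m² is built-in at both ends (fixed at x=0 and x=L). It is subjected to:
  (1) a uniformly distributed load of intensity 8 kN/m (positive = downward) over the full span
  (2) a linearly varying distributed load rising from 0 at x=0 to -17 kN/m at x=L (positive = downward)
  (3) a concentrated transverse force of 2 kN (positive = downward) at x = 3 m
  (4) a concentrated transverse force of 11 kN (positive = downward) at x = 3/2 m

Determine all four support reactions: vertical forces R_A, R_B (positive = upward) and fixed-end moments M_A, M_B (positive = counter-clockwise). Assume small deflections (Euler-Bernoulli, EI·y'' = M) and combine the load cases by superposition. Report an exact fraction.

Load 1 — uniform load w=8 kN/m over full span:
  R_A = wL/2 = 8·6/2 = 24 kN
  M_A = wL²/12 = 8·6²/12 = 24 kN·m
  R_B = wL/2 = 8·6/2 = 24 kN
  M_B = -wL²/12 = -8·6²/12 = -24 kN·m
Load 2 — triangular load w₀=-17 kN/m (0→w₀ over full span):
  R_A = 3w₀L/20 = 3·(-17)·6/20 = -153/10 kN
  M_A = w₀L²/30 = (-17)·6²/30 = -102/5 kN·m
  R_B = 7w₀L/20 = 7·(-17)·6/20 = -357/10 kN
  M_B = -w₀L²/20 = -(-17)·6²/20 = 153/5 kN·m
Load 3 — point force P=2 kN at a=3 m (b=L-a=3):
  R_A = Pb²(3a+b)/L³ = 2·3²·(3·3+3)/6³ = 1 kN
  M_A = Pab²/L² = 2·3·3²/6² = 3/2 kN·m
  R_B = Pa²(a+3b)/L³ = 2·3²·(3+3·3)/6³ = 1 kN
  M_B = -Pa²b/L² = -2·3²·3/6² = -3/2 kN·m
Load 4 — point force P=11 kN at a=3/2 m (b=L-a=9/2):
  R_A = Pb²(3a+b)/L³ = 11·(9/2)²·(3·(3/2)+(9/2))/6³ = 297/32 kN
  M_A = Pab²/L² = 11·(3/2)·(9/2)²/6² = 297/32 kN·m
  R_B = Pa²(a+3b)/L³ = 11·(3/2)²·((3/2)+3·(9/2))/6³ = 55/32 kN
  M_B = -Pa²b/L² = -11·(3/2)²·(9/2)/6² = -99/32 kN·m
Superposition: R_A = 3037/160 kN, M_A = 2301/160 kN·m, R_B = -1437/160 kN, M_B = 321/160 kN·m

R_A = 3037/160 kN, M_A = 2301/160 kN·m, R_B = -1437/160 kN, M_B = 321/160 kN·m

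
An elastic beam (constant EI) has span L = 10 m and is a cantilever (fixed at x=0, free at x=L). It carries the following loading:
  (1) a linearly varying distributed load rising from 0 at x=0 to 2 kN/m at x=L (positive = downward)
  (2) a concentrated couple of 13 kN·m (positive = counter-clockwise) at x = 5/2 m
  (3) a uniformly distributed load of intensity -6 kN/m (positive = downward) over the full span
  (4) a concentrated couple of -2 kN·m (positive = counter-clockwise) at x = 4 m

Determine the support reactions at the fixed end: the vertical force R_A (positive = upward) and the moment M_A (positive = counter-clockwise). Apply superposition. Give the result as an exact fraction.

Load 1 — triangular load w₀=2 kN/m (0→w₀ over full span):
  R_A = w₀L/2 = 2·10/2 = 10 kN
  M_A = w₀L²/3 = 2·10²/3 = 200/3 kN·m
Load 2 — applied couple M₀=13 kN·m at a=5/2 m (b=L-a=15/2):
  R_A = 0 kN
  M_A = -M₀ = -13 kN·m
Load 3 — uniform load w=-6 kN/m over full span:
  R_A = wL = (-6)·10 = -60 kN
  M_A = wL²/2 = (-6)·10²/2 = -300 kN·m
Load 4 — applied couple M₀=-2 kN·m at a=4 m (b=L-a=6):
  R_A = 0 kN
  M_A = -M₀ = -(-2) = 2 kN·m
Superposition: R_A = -50 kN, M_A = -733/3 kN·m

R_A = -50 kN, M_A = -733/3 kN·m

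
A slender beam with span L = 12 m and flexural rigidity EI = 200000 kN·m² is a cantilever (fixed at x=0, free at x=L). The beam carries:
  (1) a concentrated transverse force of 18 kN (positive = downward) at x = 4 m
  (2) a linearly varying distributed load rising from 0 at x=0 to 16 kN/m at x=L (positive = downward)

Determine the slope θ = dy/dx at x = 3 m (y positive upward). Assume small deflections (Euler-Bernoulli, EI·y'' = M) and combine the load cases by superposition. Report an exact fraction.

Load 1 — point force P=18 kN at a=4 m (b=L-a=8):
  θ_1 = -Px(2a-x)/(2EI)  [x≤a] = -18·3·(2·4-3)/(2·200000) = -27/40000 rad
Load 2 — triangular load w₀=16 kN/m (0→w₀ over full span):
  θ_2 = (w₀Lx²/4-w₀L²x/3-w₀x⁴/(24L))/EI = (16·12·3²/4-16·12²·3/3-16·3⁴/(24·12))/200000 = -3753/400000 rad
Superposition: θ = Σ θ_i = -4023/400000 rad ≈ -0.010058 rad

θ(3) = -4023/400000 rad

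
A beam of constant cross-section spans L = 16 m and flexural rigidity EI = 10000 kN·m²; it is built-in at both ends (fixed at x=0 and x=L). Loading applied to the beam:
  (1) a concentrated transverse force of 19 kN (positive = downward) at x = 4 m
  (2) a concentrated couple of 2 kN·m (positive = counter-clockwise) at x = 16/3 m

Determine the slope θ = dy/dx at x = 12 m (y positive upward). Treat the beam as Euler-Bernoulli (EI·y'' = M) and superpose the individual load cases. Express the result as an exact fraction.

Load 1 — point force P=19 kN at a=4 m (b=L-a=12):
  θ_1 = Pa²(L-x)(2bL-(3b+a)(L-x))/(2L³EI)  [x>a] = 19·4²·(16-12)·(2·12·16-(3·12+4)·(16-12))/(2·16³·10000) = 133/40000 rad
Load 2 — applied couple M₀=2 kN·m at a=16/3 m (b=L-a=32/3):
  θ_2 = (R_Ax²/2 - M_Ax - M₀(x-a))/EI  [x>a] with R_A=1/6, M_A=0 = ((1/6)·12²/2 - 0·12 - 2·(12-(16/3)))/10000 = -1/7500 rad
Superposition: θ = Σ θ_i = 383/120000 rad ≈ 0.003192 rad

θ(12) = 383/120000 rad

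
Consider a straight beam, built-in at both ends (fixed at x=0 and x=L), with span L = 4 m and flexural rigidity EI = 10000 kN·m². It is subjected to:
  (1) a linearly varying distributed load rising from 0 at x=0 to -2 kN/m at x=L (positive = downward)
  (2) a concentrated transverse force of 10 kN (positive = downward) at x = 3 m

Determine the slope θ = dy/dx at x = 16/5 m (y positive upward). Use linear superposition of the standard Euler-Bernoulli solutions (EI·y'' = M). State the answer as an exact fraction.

Load 1 — triangular load w₀=-2 kN/m (0→w₀ over full span):
  θ_1 = -w₀(2x(L-x)(L-2x)(x+2L)+x²(L-x)²)/(120LEI) = -(-2)·(2·(16/5)·(4-(16/5))·(4-2·(16/5))·((16/5)+2·4)+(16/5)²·(4-(16/5))²)/(120·4·10000) = -64/1171875 rad
Load 2 — point force P=10 kN at a=3 m (b=L-a=1):
  θ_2 = Pa²(L-x)(2bL-(3b+a)(L-x))/(2L³EI)  [x>a] = 10·3²·(4-(16/5))·(2·1·4-(3·1+3)·(4-(16/5)))/(2·4³·10000) = 9/50000 rad
Superposition: θ = Σ θ_i = 2351/18750000 rad ≈ 0.000125 rad

θ(16/5) = 2351/18750000 rad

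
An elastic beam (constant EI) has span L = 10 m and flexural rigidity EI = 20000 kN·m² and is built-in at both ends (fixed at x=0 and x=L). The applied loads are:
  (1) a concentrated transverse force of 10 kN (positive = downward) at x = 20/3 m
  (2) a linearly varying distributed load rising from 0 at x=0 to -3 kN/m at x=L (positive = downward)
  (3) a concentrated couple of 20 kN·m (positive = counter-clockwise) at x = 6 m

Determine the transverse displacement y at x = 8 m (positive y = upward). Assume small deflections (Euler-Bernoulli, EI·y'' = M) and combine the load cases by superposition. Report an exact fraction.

Load 1 — point force P=10 kN at a=20/3 m (b=L-a=10/3):
  y_1 = -Pa²(L-x)²(3bL-(3b+a)(L-x))/(6L³EI)  [x>a] = -10·(20/3)²·(10-8)²·(3·(10/3)·10-(3·(10/3)+(20/3))·(10-8))/(6·10³·20000) = -2/2025 m
Load 2 — triangular load w₀=-3 kN/m (0→w₀ over full span):
  y_2 = -w₀x²(L-x)²(x+2L)/(120LEI) = -(-3)·8²·(10-8)²·(8+2·10)/(120·10·20000) = 14/15625 m
Load 3 — applied couple M₀=20 kN·m at a=6 m (b=L-a=4):
  y_3 = (R_Ax³/6 - M_Ax²/2 - M₀(x-a)²/2)/EI  [x>a] with R_A=72/25, M_A=32/5 = ((72/25)·8³/6 - (32/5)·8²/2 - 20·(8-6)²/2)/20000 = 3/62500 m
Superposition: y = Σ y_i = -221/5062500 m ≈ -0.000044 m

y(8) = -221/5062500 m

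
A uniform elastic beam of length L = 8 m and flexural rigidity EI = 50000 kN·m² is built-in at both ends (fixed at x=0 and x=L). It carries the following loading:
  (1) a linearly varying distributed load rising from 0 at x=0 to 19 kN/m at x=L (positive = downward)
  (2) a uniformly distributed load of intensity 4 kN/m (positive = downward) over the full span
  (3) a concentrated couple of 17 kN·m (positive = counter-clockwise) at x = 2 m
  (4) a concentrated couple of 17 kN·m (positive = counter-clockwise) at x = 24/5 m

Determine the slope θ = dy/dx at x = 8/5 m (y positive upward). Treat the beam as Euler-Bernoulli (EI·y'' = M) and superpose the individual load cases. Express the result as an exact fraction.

θ(8/5) = -23123/23437500 rad

Load 1 — triangular load w₀=19 kN/m (0→w₀ over full span):
  θ_1 = -w₀(2x(L-x)(L-2x)(x+2L)+x²(L-x)²)/(120LEI) = -19·(2·(8/5)·(8-(8/5))·(8-2·(8/5))·((8/5)+2·8)+(8/5)²·(8-(8/5))²)/(120·8·50000) = -4256/5859375 rad
Load 2 — uniform load w=4 kN/m over full span:
  θ_2 = -wx(L-x)(L-2x)/(12EI) = -4·(8/5)·(8-(8/5))·(8-2·(8/5))/(12·50000) = -128/390625 rad
Load 3 — applied couple M₀=17 kN·m at a=2 m (b=L-a=6):
  θ_3 = (R_Ax²/2 - M_Ax)/EI  [x≤a] with R_A=153/64, M_A=-51/16 = ((153/64)·(8/5)²/2 - (-51/16)·(8/5))/50000 = 51/312500 rad
Load 4 — applied couple M₀=17 kN·m at a=24/5 m (b=L-a=16/5):
  θ_4 = (R_Ax²/2 - M_Ax)/EI  [x≤a] with R_A=153/50, M_A=136/25 = ((153/50)·(8/5)²/2 - (136/25)·(8/5))/50000 = -187/1953125 rad
Superposition: θ = Σ θ_i = -23123/23437500 rad ≈ -0.000987 rad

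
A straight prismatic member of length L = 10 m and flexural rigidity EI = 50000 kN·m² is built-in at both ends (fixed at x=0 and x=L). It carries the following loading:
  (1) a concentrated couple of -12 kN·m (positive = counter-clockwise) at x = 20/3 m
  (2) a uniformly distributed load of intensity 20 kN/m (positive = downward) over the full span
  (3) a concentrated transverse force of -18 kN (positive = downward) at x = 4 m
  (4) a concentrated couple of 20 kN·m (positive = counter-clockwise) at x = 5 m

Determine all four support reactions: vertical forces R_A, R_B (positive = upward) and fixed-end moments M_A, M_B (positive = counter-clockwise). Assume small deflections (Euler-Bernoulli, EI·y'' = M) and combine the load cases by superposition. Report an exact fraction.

Load 1 — applied couple M₀=-12 kN·m at a=20/3 m (b=L-a=10/3):
  R_A = 6M₀ab/L³ = 6·(-12)·(20/3)·(10/3)/10³ = -8/5 kN
  M_A = M₀b(2a-b)/L² = (-12)·(10/3)·(2·(20/3)-(10/3))/10² = -4 kN·m
  R_B = -6M₀ab/L³ = -6·(-12)·(20/3)·(10/3)/10³ = 8/5 kN
  M_B = M₀a(2b-a)/L² = (-12)·(20/3)·(2·(10/3)-(20/3))/10² = 0 kN·m
Load 2 — uniform load w=20 kN/m over full span:
  R_A = wL/2 = 20·10/2 = 100 kN
  M_A = wL²/12 = 20·10²/12 = 500/3 kN·m
  R_B = wL/2 = 20·10/2 = 100 kN
  M_B = -wL²/12 = -20·10²/12 = -500/3 kN·m
Load 3 — point force P=-18 kN at a=4 m (b=L-a=6):
  R_A = Pb²(3a+b)/L³ = (-18)·6²·(3·4+6)/10³ = -1458/125 kN
  M_A = Pab²/L² = (-18)·4·6²/10² = -648/25 kN·m
  R_B = Pa²(a+3b)/L³ = (-18)·4²·(4+3·6)/10³ = -792/125 kN
  M_B = -Pa²b/L² = -(-18)·4²·6/10² = 432/25 kN·m
Load 4 — applied couple M₀=20 kN·m at a=5 m (b=L-a=5):
  R_A = 6M₀ab/L³ = 6·20·5·5/10³ = 3 kN
  M_A = M₀b(2a-b)/L² = 20·5·(2·5-5)/10² = 5 kN·m
  R_B = -6M₀ab/L³ = -6·20·5·5/10³ = -3 kN
  M_B = M₀a(2b-a)/L² = 20·5·(2·5-5)/10² = 5 kN·m
Superposition: R_A = 11217/125 kN, M_A = 10631/75 kN·m, R_B = 11533/125 kN, M_B = -10829/75 kN·m

R_A = 11217/125 kN, M_A = 10631/75 kN·m, R_B = 11533/125 kN, M_B = -10829/75 kN·m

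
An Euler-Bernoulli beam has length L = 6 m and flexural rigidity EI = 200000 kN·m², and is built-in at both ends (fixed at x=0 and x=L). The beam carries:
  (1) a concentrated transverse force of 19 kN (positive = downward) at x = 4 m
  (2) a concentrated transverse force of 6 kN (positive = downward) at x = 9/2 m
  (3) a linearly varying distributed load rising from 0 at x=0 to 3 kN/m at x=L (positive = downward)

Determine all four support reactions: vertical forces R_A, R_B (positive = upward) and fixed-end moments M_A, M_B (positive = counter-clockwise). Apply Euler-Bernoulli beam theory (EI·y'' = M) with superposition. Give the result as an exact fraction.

R_A = 18497/2160 kN, M_A = 9887/720 kN·m, R_B = 54943/2160 kN, M_B = -19693/720 kN·m

Load 1 — point force P=19 kN at a=4 m (b=L-a=2):
  R_A = Pb²(3a+b)/L³ = 19·2²·(3·4+2)/6³ = 133/27 kN
  M_A = Pab²/L² = 19·4·2²/6² = 76/9 kN·m
  R_B = Pa²(a+3b)/L³ = 19·4²·(4+3·2)/6³ = 380/27 kN
  M_B = -Pa²b/L² = -19·4²·2/6² = -152/9 kN·m
Load 2 — point force P=6 kN at a=9/2 m (b=L-a=3/2):
  R_A = Pb²(3a+b)/L³ = 6·(3/2)²·(3·(9/2)+(3/2))/6³ = 15/16 kN
  M_A = Pab²/L² = 6·(9/2)·(3/2)²/6² = 27/16 kN·m
  R_B = Pa²(a+3b)/L³ = 6·(9/2)²·((9/2)+3·(3/2))/6³ = 81/16 kN
  M_B = -Pa²b/L² = -6·(9/2)²·(3/2)/6² = -81/16 kN·m
Load 3 — triangular load w₀=3 kN/m (0→w₀ over full span):
  R_A = 3w₀L/20 = 3·3·6/20 = 27/10 kN
  M_A = w₀L²/30 = 3·6²/30 = 18/5 kN·m
  R_B = 7w₀L/20 = 7·3·6/20 = 63/10 kN
  M_B = -w₀L²/20 = -3·6²/20 = -27/5 kN·m
Superposition: R_A = 18497/2160 kN, M_A = 9887/720 kN·m, R_B = 54943/2160 kN, M_B = -19693/720 kN·m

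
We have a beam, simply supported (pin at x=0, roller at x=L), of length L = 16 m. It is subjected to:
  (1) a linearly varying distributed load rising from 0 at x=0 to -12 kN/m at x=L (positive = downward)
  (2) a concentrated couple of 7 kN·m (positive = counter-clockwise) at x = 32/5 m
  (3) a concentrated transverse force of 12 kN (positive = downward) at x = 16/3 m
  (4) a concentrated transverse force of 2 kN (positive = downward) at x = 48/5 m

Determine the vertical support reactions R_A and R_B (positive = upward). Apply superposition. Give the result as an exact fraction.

Load 1 — triangular load w₀=-12 kN/m (0→w₀ over full span):
  R_A = w₀L/6 = (-12)·16/6 = -32 kN
  R_B = w₀L/3 = (-12)·16/3 = -64 kN
Load 2 — applied couple M₀=7 kN·m at a=32/5 m (b=L-a=48/5):
  R_A = M₀/L = 7/16 kN
  R_B = -M₀/L = -7/16 kN
Load 3 — point force P=12 kN at a=16/3 m (b=L-a=32/3):
  R_A = Pb/L = 12·(32/3)/16 = 8 kN
  R_B = Pa/L = 12·(16/3)/16 = 4 kN
Load 4 — point force P=2 kN at a=48/5 m (b=L-a=32/5):
  R_A = Pb/L = 2·(32/5)/16 = 4/5 kN
  R_B = Pa/L = 2·(48/5)/16 = 6/5 kN
Superposition: R_A = -1821/80 kN, R_B = -4739/80 kN

R_A = -1821/80 kN, R_B = -4739/80 kN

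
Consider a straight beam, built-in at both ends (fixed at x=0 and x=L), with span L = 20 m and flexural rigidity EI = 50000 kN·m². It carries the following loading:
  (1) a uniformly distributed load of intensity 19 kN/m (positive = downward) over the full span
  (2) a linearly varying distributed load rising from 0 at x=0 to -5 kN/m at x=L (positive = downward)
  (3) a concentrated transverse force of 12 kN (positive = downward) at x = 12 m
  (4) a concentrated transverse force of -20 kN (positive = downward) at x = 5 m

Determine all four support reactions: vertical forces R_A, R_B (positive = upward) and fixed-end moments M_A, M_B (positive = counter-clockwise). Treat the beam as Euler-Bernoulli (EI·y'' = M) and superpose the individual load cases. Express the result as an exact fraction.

R_A = 162349/1000 kN, M_A = 160037/300 kN·m, R_B = 159651/1000 kN, M_B = -164743/300 kN·m

Load 1 — uniform load w=19 kN/m over full span:
  R_A = wL/2 = 19·20/2 = 190 kN
  M_A = wL²/12 = 19·20²/12 = 1900/3 kN·m
  R_B = wL/2 = 19·20/2 = 190 kN
  M_B = -wL²/12 = -19·20²/12 = -1900/3 kN·m
Load 2 — triangular load w₀=-5 kN/m (0→w₀ over full span):
  R_A = 3w₀L/20 = 3·(-5)·20/20 = -15 kN
  M_A = w₀L²/30 = (-5)·20²/30 = -200/3 kN·m
  R_B = 7w₀L/20 = 7·(-5)·20/20 = -35 kN
  M_B = -w₀L²/20 = -(-5)·20²/20 = 100 kN·m
Load 3 — point force P=12 kN at a=12 m (b=L-a=8):
  R_A = Pb²(3a+b)/L³ = 12·8²·(3·12+8)/20³ = 528/125 kN
  M_A = Pab²/L² = 12·12·8²/20² = 576/25 kN·m
  R_B = Pa²(a+3b)/L³ = 12·12²·(12+3·8)/20³ = 972/125 kN
  M_B = -Pa²b/L² = -12·12²·8/20² = -864/25 kN·m
Load 4 — point force P=-20 kN at a=5 m (b=L-a=15):
  R_A = Pb²(3a+b)/L³ = (-20)·15²·(3·5+15)/20³ = -135/8 kN
  M_A = Pab²/L² = (-20)·5·15²/20² = -225/4 kN·m
  R_B = Pa²(a+3b)/L³ = (-20)·5²·(5+3·15)/20³ = -25/8 kN
  M_B = -Pa²b/L² = -(-20)·5²·15/20² = 75/4 kN·m
Superposition: R_A = 162349/1000 kN, M_A = 160037/300 kN·m, R_B = 159651/1000 kN, M_B = -164743/300 kN·m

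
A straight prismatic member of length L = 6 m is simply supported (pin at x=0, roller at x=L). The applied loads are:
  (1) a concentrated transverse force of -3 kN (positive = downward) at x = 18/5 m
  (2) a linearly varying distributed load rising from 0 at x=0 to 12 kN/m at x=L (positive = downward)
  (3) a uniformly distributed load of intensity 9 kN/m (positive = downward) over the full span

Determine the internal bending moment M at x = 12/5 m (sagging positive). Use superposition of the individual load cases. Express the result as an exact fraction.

Load 1 — point force P=-3 kN at a=18/5 m (b=L-a=12/5):
  M_1 = Pbx/L  [x≤a] = (-3)·(12/5)·(12/5)/6 = -72/25 kN·m
Load 2 — triangular load w₀=12 kN/m (0→w₀ over full span):
  M_2 = w₀Lx/6 - w₀x³/(6L) = 12·6·(12/5)/6 - 12·(12/5)³/(6·6) = 3024/125 kN·m
Load 3 — uniform load w=9 kN/m over full span:
  M_3 = wx(L-x)/2 = 9·(12/5)·(6-(12/5))/2 = 972/25 kN·m
Superposition: M = Σ M_i = 7524/125 kN·m ≈ 60.192000 kN·m

M(12/5) = 7524/125 kN·m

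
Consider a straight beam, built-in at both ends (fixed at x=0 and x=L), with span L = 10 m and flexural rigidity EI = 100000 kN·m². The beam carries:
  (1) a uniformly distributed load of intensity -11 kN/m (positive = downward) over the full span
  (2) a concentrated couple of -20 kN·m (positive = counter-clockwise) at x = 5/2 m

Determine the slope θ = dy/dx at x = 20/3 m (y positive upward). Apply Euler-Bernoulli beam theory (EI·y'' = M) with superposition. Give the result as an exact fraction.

Load 1 — uniform load w=-11 kN/m over full span:
  θ_1 = -wx(L-x)(L-2x)/(12EI) = -(-11)·(20/3)·(10-(20/3))·(10-2·(20/3))/(12·100000) = -11/16200 rad
Load 2 — applied couple M₀=-20 kN·m at a=5/2 m (b=L-a=15/2):
  θ_2 = (R_Ax²/2 - M_Ax - M₀(x-a))/EI  [x>a] with R_A=-9/4, M_A=15/4 = ((-9/4)·(20/3)²/2 - (15/4)·(20/3) - (-20)·((20/3)-(5/2)))/100000 = 1/12000 rad
Superposition: θ = Σ θ_i = -193/324000 rad ≈ -0.000596 rad

θ(20/3) = -193/324000 rad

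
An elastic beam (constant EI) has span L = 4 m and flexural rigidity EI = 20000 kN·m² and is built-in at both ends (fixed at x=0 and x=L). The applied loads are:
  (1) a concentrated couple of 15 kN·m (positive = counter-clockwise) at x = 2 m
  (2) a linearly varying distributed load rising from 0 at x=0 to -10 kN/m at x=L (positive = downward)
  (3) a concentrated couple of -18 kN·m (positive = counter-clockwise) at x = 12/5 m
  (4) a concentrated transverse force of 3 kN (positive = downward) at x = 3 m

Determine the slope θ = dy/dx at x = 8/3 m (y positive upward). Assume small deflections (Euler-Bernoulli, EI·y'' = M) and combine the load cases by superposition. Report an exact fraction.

θ(8/3) = -55367/243000000 rad

Load 1 — applied couple M₀=15 kN·m at a=2 m (b=L-a=2):
  θ_1 = (R_Ax²/2 - M_Ax - M₀(x-a))/EI  [x>a] with R_A=45/8, M_A=15/4 = ((45/8)·(8/3)²/2 - (15/4)·(8/3) - 15·((8/3)-2))/20000 = 0 rad
Load 2 — triangular load w₀=-10 kN/m (0→w₀ over full span):
  θ_2 = -w₀(2x(L-x)(L-2x)(x+2L)+x²(L-x)²)/(120LEI) = -(-10)·(2·(8/3)·(4-(8/3))·(4-2·(8/3))·((8/3)+2·4)+(8/3)²·(4-(8/3))²)/(120·4·20000) = -14/151875 rad
Load 3 — applied couple M₀=-18 kN·m at a=12/5 m (b=L-a=8/5):
  θ_3 = (R_Ax²/2 - M_Ax - M₀(x-a))/EI  [x>a] with R_A=-162/25, M_A=-144/25 = ((-162/25)·(8/3)²/2 - (-144/25)·(8/3) - (-18)·((8/3)-(12/5)))/20000 = -9/62500 rad
Load 4 — point force P=3 kN at a=3 m (b=L-a=1):
  θ_4 = -Pb²x(2aL-(3a+b)x)/(2L³EI)  [x≤a] = -3·1²·(8/3)·(2·3·4-(3·3+1)·(8/3))/(2·4³·20000) = 1/120000 rad
Superposition: θ = Σ θ_i = -55367/243000000 rad ≈ -0.000228 rad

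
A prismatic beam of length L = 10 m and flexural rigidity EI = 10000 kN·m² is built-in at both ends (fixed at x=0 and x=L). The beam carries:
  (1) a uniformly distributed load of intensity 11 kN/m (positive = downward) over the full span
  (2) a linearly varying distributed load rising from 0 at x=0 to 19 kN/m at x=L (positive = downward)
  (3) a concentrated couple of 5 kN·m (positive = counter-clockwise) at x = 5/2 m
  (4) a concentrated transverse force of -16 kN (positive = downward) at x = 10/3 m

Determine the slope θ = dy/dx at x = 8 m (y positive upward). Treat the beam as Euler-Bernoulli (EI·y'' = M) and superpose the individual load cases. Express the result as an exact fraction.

Load 1 — uniform load w=11 kN/m over full span:
  θ_1 = -wx(L-x)(L-2x)/(12EI) = -11·8·(10-8)·(10-2·8)/(12·10000) = 11/1250 rad
Load 2 — triangular load w₀=19 kN/m (0→w₀ over full span):
  θ_2 = -w₀(2x(L-x)(L-2x)(x+2L)+x²(L-x)²)/(120LEI) = -19·(2·8·(10-8)·(10-2·8)·(8+2·10)+8²·(10-8)²)/(120·10·10000) = 76/9375 rad
Load 3 — applied couple M₀=5 kN·m at a=5/2 m (b=L-a=15/2):
  θ_3 = (R_Ax²/2 - M_Ax - M₀(x-a))/EI  [x>a] with R_A=9/16, M_A=-15/16 = ((9/16)·8²/2 - (-15/16)·8 - 5·(8-(5/2)))/10000 = -1/5000 rad
Load 4 — point force P=-16 kN at a=10/3 m (b=L-a=20/3):
  θ_4 = Pa²(L-x)(2bL-(3b+a)(L-x))/(2L³EI)  [x>a] = (-16)·(10/3)²·(10-8)·(2·(20/3)·10-(3·(20/3)+(10/3))·(10-8))/(2·10³·10000) = -26/16875 rad
Superposition: θ = Σ θ_i = 10237/675000 rad ≈ 0.015166 rad

θ(8) = 10237/675000 rad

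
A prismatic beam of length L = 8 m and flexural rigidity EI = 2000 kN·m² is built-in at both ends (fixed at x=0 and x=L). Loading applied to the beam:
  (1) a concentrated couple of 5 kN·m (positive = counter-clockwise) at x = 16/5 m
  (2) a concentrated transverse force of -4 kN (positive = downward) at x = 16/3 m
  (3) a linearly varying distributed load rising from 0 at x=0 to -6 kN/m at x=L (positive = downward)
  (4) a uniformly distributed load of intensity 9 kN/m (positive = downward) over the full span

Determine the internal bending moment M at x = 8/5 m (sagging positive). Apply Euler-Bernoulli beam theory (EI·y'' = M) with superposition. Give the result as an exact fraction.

Load 1 — applied couple M₀=5 kN·m at a=16/5 m (b=L-a=24/5):
  M_1 = R_Ax - M_A  [x≤a] with R_A=9/10, M_A=3/5 = (9/10)·(8/5) - (3/5) = 21/25 kN·m
Load 2 — point force P=-4 kN at a=16/3 m (b=L-a=8/3):
  M_2 = Pb²(3a+b)x/L³ - Pab²/L²  [x≤a] = (-4)·(8/3)²·(3·(16/3)+(8/3))·(8/5)/8³ - (-4)·(16/3)·(8/3)²/8² = 32/45 kN·m
Load 3 — triangular load w₀=-6 kN/m (0→w₀ over full span):
  M_3 = 3w₀Lx/20 - w₀L²/30 - w₀x³/(6L) = 3·(-6)·8·(8/5)/20 - (-6)·8²/30 - (-6)·(8/5)³/(6·8) = 224/125 kN·m
Load 4 — uniform load w=9 kN/m over full span:
  M_4 = wLx/2 - wL²/12 - wx²/2 = 9·8·(8/5)/2 - 9·8²/12 - 9·(8/5)²/2 = -48/25 kN·m
Superposition: M = Σ M_i = 1601/1125 kN·m ≈ 1.423111 kN·m

M(8/5) = 1601/1125 kN·m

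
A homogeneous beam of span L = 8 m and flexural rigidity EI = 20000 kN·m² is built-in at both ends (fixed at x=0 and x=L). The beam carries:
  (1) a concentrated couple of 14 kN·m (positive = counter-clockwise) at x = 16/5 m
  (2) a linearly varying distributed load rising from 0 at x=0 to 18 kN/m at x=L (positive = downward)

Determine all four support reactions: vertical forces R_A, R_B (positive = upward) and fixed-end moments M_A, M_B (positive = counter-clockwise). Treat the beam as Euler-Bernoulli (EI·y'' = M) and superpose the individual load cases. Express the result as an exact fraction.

Load 1 — applied couple M₀=14 kN·m at a=16/5 m (b=L-a=24/5):
  R_A = 6M₀ab/L³ = 6·14·(16/5)·(24/5)/8³ = 63/25 kN
  M_A = M₀b(2a-b)/L² = 14·(24/5)·(2·(16/5)-(24/5))/8² = 42/25 kN·m
  R_B = -6M₀ab/L³ = -6·14·(16/5)·(24/5)/8³ = -63/25 kN
  M_B = M₀a(2b-a)/L² = 14·(16/5)·(2·(24/5)-(16/5))/8² = 112/25 kN·m
Load 2 — triangular load w₀=18 kN/m (0→w₀ over full span):
  R_A = 3w₀L/20 = 3·18·8/20 = 108/5 kN
  M_A = w₀L²/30 = 18·8²/30 = 192/5 kN·m
  R_B = 7w₀L/20 = 7·18·8/20 = 252/5 kN
  M_B = -w₀L²/20 = -18·8²/20 = -288/5 kN·m
Superposition: R_A = 603/25 kN, M_A = 1002/25 kN·m, R_B = 1197/25 kN, M_B = -1328/25 kN·m

R_A = 603/25 kN, M_A = 1002/25 kN·m, R_B = 1197/25 kN, M_B = -1328/25 kN·m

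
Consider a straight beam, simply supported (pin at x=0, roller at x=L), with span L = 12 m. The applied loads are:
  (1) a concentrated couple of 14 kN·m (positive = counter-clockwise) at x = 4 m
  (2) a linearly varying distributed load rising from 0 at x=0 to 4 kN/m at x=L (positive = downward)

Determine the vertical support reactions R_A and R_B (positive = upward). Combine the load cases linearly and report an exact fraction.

R_A = 55/6 kN, R_B = 89/6 kN

Load 1 — applied couple M₀=14 kN·m at a=4 m (b=L-a=8):
  R_A = M₀/L = 14/12 = 7/6 kN
  R_B = -M₀/L = -14/12 = -7/6 kN
Load 2 — triangular load w₀=4 kN/m (0→w₀ over full span):
  R_A = w₀L/6 = 4·12/6 = 8 kN
  R_B = w₀L/3 = 4·12/3 = 16 kN
Superposition: R_A = 55/6 kN, R_B = 89/6 kN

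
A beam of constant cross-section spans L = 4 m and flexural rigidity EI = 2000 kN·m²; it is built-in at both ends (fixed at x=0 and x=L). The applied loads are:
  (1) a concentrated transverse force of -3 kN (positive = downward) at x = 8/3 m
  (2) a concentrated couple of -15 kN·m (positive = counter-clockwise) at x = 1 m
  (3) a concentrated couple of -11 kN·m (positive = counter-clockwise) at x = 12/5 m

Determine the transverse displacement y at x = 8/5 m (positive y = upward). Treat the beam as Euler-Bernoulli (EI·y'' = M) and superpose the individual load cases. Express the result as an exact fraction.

Load 1 — point force P=-3 kN at a=8/3 m (b=L-a=4/3):
  y_1 = -Pb²x²(3aL-(3a+b)x)/(6L³EI)  [x≤a] = -(-3)·(4/3)²·(8/5)²·(3·(8/3)·4-(3·(8/3)+(4/3))·(8/5))/(6·4³·2000) = 128/421875 m
Load 2 — applied couple M₀=-15 kN·m at a=1 m (b=L-a=3):
  y_2 = (R_Ax³/6 - M_Ax²/2 - M₀(x-a)²/2)/EI  [x>a] with R_A=-135/32, M_A=45/16 = ((-135/32)·(8/5)³/6 - (45/16)·(8/5)²/2 - (-15)·((8/5)-1)²/2)/2000 = -189/100000 m
Load 3 — applied couple M₀=-11 kN·m at a=12/5 m (b=L-a=8/5):
  y_3 = (R_Ax³/6 - M_Ax²/2)/EI  [x≤a] with R_A=-99/25, M_A=-88/25 = ((-99/25)·(8/5)³/6 - (-88/25)·(8/5)²/2)/2000 = 352/390625 m
Superposition: y = Σ y_i = -231347/337500000 m ≈ -0.000685 m

y(8/5) = -231347/337500000 m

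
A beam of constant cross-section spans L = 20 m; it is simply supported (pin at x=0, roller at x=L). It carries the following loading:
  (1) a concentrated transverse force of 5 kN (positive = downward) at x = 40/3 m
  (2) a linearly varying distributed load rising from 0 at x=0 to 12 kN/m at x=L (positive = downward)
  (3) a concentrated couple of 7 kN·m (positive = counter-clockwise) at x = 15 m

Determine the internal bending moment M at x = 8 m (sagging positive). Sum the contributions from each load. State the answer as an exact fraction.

M(8) = 4274/15 kN·m

Load 1 — point force P=5 kN at a=40/3 m (b=L-a=20/3):
  M_1 = Pbx/L  [x≤a] = 5·(20/3)·8/20 = 40/3 kN·m
Load 2 — triangular load w₀=12 kN/m (0→w₀ over full span):
  M_2 = w₀Lx/6 - w₀x³/(6L) = 12·20·8/6 - 12·8³/(6·20) = 1344/5 kN·m
Load 3 — applied couple M₀=7 kN·m at a=15 m (b=L-a=5):
  M_3 = M₀x/L  [x≤a] = 7·8/20 = 14/5 kN·m
Superposition: M = Σ M_i = 4274/15 kN·m ≈ 284.933333 kN·m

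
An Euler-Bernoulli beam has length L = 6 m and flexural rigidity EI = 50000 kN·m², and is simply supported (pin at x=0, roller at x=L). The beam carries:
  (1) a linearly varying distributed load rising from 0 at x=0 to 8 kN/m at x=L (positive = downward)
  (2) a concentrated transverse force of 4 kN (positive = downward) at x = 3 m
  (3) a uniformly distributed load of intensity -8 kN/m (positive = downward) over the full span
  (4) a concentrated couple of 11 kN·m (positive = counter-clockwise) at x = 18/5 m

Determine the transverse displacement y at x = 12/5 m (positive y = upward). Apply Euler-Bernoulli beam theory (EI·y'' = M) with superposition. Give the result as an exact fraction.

Load 1 — triangular load w₀=8 kN/m (0→w₀ over full span):
  y_1 = -w₀x(7L⁴-10L²x²+3x⁴)/(360LEI) = -8·(12/5)·(7·6⁴-10·6²·(12/5)²+3·(12/5)⁴)/(360·6·50000) = -61614/48828125 m
Load 2 — point force P=4 kN at a=3 m (b=L-a=3):
  y_2 = -Pbx(L²-b²-x²)/(6LEI)  [x≤a] = -4·3·(12/5)·(6²-3²-(12/5)²)/(6·6·50000) = -531/1562500 m
Load 3 — uniform load w=-8 kN/m over full span:
  y_3 = -wx(L³-2Lx²+x³)/(24EI) = -(-8)·(12/5)·(6³-2·6·(12/5)²+(12/5)³)/(24·50000) = 5022/1953125 m
Load 4 — applied couple M₀=11 kN·m at a=18/5 m (b=L-a=12/5):
  y_4 = (M₀x³/(6L)+C₁x)/EI  [x≤a] with C₁=M₀(3b²-L²)/(6L)=-143/25 = (11·(12/5)³/(6·6)+(-143/25)·(12/5))/50000 = -297/1562500 m
Superposition: y = Σ y_i = 38061/48828125 m ≈ 0.000779 m

y(12/5) = 38061/48828125 m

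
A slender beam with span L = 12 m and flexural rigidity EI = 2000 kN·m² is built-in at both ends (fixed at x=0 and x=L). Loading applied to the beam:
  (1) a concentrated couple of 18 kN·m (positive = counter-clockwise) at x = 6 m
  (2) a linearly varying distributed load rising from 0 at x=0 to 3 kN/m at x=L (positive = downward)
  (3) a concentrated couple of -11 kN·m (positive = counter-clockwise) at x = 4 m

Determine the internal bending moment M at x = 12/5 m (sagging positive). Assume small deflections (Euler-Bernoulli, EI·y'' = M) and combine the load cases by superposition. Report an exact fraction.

Load 1 — applied couple M₀=18 kN·m at a=6 m (b=L-a=6):
  M_1 = R_Ax - M_A  [x≤a] with R_A=9/4, M_A=9/2 = (9/4)·(12/5) - (9/2) = 9/10 kN·m
Load 2 — triangular load w₀=3 kN/m (0→w₀ over full span):
  M_2 = 3w₀Lx/20 - w₀L²/30 - w₀x³/(6L) = 3·3·12·(12/5)/20 - 3·12²/30 - 3·(12/5)³/(6·12) = -252/125 kN·m
Load 3 — applied couple M₀=-11 kN·m at a=4 m (b=L-a=8):
  M_3 = R_Ax - M_A  [x≤a] with R_A=-11/9, M_A=0 = (-11/9)·(12/5) - 0 = -44/15 kN·m
Superposition: M = Σ M_i = -3037/750 kN·m ≈ -4.049333 kN·m

M(12/5) = -3037/750 kN·m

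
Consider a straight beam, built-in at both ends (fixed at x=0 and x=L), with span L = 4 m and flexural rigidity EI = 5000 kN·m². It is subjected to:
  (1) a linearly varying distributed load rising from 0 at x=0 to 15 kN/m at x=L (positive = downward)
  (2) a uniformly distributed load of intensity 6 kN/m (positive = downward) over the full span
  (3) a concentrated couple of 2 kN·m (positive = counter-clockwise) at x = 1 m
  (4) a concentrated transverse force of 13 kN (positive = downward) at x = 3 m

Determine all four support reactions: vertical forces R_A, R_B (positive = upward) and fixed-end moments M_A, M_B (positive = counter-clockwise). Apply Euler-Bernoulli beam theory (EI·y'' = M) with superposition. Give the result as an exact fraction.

R_A = 755/32 kN, M_A = 289/16 kN·m, R_B = 1389/32 kN, M_B = -427/16 kN·m

Load 1 — triangular load w₀=15 kN/m (0→w₀ over full span):
  R_A = 3w₀L/20 = 3·15·4/20 = 9 kN
  M_A = w₀L²/30 = 15·4²/30 = 8 kN·m
  R_B = 7w₀L/20 = 7·15·4/20 = 21 kN
  M_B = -w₀L²/20 = -15·4²/20 = -12 kN·m
Load 2 — uniform load w=6 kN/m over full span:
  R_A = wL/2 = 6·4/2 = 12 kN
  M_A = wL²/12 = 6·4²/12 = 8 kN·m
  R_B = wL/2 = 6·4/2 = 12 kN
  M_B = -wL²/12 = -6·4²/12 = -8 kN·m
Load 3 — applied couple M₀=2 kN·m at a=1 m (b=L-a=3):
  R_A = 6M₀ab/L³ = 6·2·1·3/4³ = 9/16 kN
  M_A = M₀b(2a-b)/L² = 2·3·(2·1-3)/4² = -3/8 kN·m
  R_B = -6M₀ab/L³ = -6·2·1·3/4³ = -9/16 kN
  M_B = M₀a(2b-a)/L² = 2·1·(2·3-1)/4² = 5/8 kN·m
Load 4 — point force P=13 kN at a=3 m (b=L-a=1):
  R_A = Pb²(3a+b)/L³ = 13·1²·(3·3+1)/4³ = 65/32 kN
  M_A = Pab²/L² = 13·3·1²/4² = 39/16 kN·m
  R_B = Pa²(a+3b)/L³ = 13·3²·(3+3·1)/4³ = 351/32 kN
  M_B = -Pa²b/L² = -13·3²·1/4² = -117/16 kN·m
Superposition: R_A = 755/32 kN, M_A = 289/16 kN·m, R_B = 1389/32 kN, M_B = -427/16 kN·m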